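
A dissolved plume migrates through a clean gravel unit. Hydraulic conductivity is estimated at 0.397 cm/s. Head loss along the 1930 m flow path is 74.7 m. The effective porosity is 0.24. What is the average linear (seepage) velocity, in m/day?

55.3

Convert K: 0.397 cm/s × 864 = 343.0 m/day.
Hydraulic gradient i = Δh / L = 74.7 / 1930 = 0.03870.
Darcy flux q = K · i = 343.0 × 0.03870 = 13.28 m/day.
Seepage velocity v = q / n_e = 13.28 / 0.24 = 55.32 m/day.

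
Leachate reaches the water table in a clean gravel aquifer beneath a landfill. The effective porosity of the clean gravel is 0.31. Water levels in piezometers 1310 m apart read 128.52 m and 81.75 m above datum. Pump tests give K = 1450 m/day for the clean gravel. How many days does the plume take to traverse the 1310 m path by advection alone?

7.84

Hydraulic gradient i = (128.52 − 81.75) / 1310 = 46.77 / 1310 = 0.03570.
Darcy flux q = K · i = 1450 × 0.03570 = 51.77 m/day.
Seepage velocity v = q / n_e = 51.77 / 0.31 = 167.0 m/day.
Travel time t = L / v = 1310 / 167.0 = 7.845 days.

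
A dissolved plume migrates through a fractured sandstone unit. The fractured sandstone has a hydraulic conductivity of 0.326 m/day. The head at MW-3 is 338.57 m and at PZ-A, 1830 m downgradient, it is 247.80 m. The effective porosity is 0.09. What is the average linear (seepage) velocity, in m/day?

0.180

Hydraulic gradient i = (338.57 − 247.80) / 1830 = 90.77 / 1830 = 0.04960.
Darcy flux q = K · i = 0.3260 × 0.04960 = 0.01617 m/day.
Seepage velocity v = q / n_e = 0.01617 / 0.09 = 0.1797 m/day.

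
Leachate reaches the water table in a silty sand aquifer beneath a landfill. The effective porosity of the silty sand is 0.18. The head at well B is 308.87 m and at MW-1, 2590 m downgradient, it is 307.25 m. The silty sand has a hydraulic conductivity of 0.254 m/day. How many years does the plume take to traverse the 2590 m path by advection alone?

Hydraulic gradient i = (308.87 − 307.25) / 2590 = 1.62 / 2590 = 0.0006255.
Darcy flux q = K · i = 0.2540 × 0.0006255 = 0.0001589 m/day.
Seepage velocity v = q / n_e = 0.0001589 / 0.18 = 0.0008826 m/day.
Travel time t = L / v = 2590 / 0.0008826 = 2.934e+06 days = 8034 years.

8030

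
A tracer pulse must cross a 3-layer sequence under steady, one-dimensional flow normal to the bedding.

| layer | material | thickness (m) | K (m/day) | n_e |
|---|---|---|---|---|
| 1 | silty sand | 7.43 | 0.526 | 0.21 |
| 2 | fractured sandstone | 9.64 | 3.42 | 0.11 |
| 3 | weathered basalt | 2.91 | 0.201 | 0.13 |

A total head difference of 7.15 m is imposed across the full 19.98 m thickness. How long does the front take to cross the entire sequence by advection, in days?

13.2

With flow normal to the layers, continuity requires the same specific discharge q through every layer.
Σ(b_i/K_i) = 7.43/0.526 + 9.64/3.42 + 2.91/0.201 = 31.42 d.
q = Δh / Σ(b_i/K_i) = 7.15 / 31.42 = 0.2275 m/day.
In each layer the seepage velocity is v_i = q/n_i, so the layer transit time is t_i = b_i·n_i / q:
  layer 1 (silty sand): t_1 = 7.43 × 0.21 / 0.2275 = 6.857 d
  layer 2 (fractured sandstone): t_2 = 9.64 × 0.11 / 0.2275 = 4.660 d
  layer 3 (weathered basalt): t_3 = 2.91 × 0.13 / 0.2275 = 1.662 d
Total t = Σ t_i = 13.18 days.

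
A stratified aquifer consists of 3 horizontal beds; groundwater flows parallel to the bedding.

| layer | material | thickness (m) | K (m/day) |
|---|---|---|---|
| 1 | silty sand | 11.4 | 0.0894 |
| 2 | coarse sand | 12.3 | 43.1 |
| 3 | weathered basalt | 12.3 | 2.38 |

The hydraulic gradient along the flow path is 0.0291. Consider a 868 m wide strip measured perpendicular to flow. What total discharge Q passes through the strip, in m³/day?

14200

Flow is parallel to layering, so each bed carries its own Darcy discharge and the transmissivities add.
Σ(K_i·b_i) = 0.0894×11.4 + 43.1×12.3 + 2.38×12.3 = 560.4 m²/day.
Hydraulic gradient i = 0.0291.
Q = Σ(K_i·b_i) · W · i = 560.4 × 868 × 0.02910 = 14156 m³/day.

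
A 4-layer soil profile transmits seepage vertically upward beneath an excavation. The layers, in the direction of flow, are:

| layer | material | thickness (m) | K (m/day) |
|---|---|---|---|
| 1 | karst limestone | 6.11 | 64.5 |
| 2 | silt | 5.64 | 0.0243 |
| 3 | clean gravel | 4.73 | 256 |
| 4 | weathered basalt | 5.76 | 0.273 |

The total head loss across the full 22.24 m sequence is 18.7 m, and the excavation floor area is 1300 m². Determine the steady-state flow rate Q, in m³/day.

Flow is perpendicular to layering, so the layers act in series and the equivalent K is the thickness-weighted harmonic mean.
Total thickness L = 6.11 + 5.64 + 4.73 + 5.76 = 22.24 m.
Σ(b_i/K_i) = 6.11/64.5 + 5.64/0.0243 + 4.73/256 + 5.76/0.273 = 253.3 d.
K_eq = L / Σ(b_i/K_i) = 22.24 / 253.3 = 0.08780 m/day.
Q = K_eq · A · (Δh/L) = 0.08780 × 1300 × (18.7/22.24) = 95.97 m³/day.

96.0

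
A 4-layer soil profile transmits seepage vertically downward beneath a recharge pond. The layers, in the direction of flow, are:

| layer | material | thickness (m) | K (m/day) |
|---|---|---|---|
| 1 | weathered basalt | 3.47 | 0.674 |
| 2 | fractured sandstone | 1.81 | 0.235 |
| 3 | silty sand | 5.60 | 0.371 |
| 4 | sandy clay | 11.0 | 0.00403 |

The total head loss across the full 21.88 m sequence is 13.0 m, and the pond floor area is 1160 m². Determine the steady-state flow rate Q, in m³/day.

Flow is perpendicular to layering, so the layers act in series and the equivalent K is the thickness-weighted harmonic mean.
Total thickness L = 3.47 + 1.81 + 5.60 + 11.0 = 21.88 m.
Σ(b_i/K_i) = 3.47/0.674 + 1.81/0.235 + 5.60/0.371 + 11.0/0.00403 = 2757 d.
K_eq = L / Σ(b_i/K_i) = 21.88 / 2757 = 0.007935 m/day.
Q = K_eq · A · (Δh/L) = 0.007935 × 1160 × (13.0/21.88) = 5.469 m³/day.

5.47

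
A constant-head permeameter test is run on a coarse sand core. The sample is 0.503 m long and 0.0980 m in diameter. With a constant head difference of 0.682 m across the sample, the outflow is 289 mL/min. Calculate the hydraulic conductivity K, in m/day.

Cross-sectional area A = π·(d/2)² = π × (0.0980/2)² = 0.007543 m².
Convert discharge: 289 mL/min = 4.817e-06 m³/s.
Darcy's law rearranged: K = Q·L / (A·Δh) = 4.817e-06 × 0.503 / (0.007543 × 0.682) = 0.0004710 m/s = 40.69 m/day.

40.7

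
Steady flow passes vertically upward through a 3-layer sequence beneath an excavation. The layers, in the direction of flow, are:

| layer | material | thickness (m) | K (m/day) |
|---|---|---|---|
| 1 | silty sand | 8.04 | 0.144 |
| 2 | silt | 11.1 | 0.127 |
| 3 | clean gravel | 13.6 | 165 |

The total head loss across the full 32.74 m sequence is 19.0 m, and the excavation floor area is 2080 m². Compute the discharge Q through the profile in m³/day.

276

Flow is perpendicular to layering, so the layers act in series and the equivalent K is the thickness-weighted harmonic mean.
Total thickness L = 8.04 + 11.1 + 13.6 = 32.74 m.
Σ(b_i/K_i) = 8.04/0.144 + 11.1/0.127 + 13.6/165 = 143.3 d.
K_eq = L / Σ(b_i/K_i) = 32.74 / 143.3 = 0.2284 m/day.
Q = K_eq · A · (Δh/L) = 0.2284 × 2080 × (19.0/32.74) = 275.8 m³/day.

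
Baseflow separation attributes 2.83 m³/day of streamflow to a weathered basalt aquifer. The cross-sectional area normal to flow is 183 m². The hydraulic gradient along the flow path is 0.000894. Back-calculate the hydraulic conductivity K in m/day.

Hydraulic gradient i = 0.000894.
From Q = K·A·i, K = Q / (A·i) = 2.83 / (183.0 × 0.0008940) = 17.30 m/day.

17.3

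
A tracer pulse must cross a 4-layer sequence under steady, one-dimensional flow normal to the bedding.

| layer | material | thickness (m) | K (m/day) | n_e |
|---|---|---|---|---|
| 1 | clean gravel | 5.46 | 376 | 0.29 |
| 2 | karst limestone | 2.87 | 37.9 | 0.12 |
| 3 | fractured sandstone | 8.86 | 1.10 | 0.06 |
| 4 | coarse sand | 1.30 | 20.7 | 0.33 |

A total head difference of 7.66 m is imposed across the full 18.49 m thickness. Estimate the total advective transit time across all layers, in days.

3.09

With flow normal to the layers, continuity requires the same specific discharge q through every layer.
Σ(b_i/K_i) = 5.46/376 + 2.87/37.9 + 8.86/1.10 + 1.30/20.7 = 8.208 d.
q = Δh / Σ(b_i/K_i) = 7.66 / 8.208 = 0.9333 m/day.
In each layer the seepage velocity is v_i = q/n_i, so the layer transit time is t_i = b_i·n_i / q:
  layer 1 (clean gravel): t_1 = 5.46 × 0.29 / 0.9333 = 1.697 d
  layer 2 (karst limestone): t_2 = 2.87 × 0.12 / 0.9333 = 0.3690 d
  layer 3 (fractured sandstone): t_3 = 8.86 × 0.06 / 0.9333 = 0.5696 d
  layer 4 (coarse sand): t_4 = 1.30 × 0.33 / 0.9333 = 0.4597 d
Total t = Σ t_i = 3.095 days.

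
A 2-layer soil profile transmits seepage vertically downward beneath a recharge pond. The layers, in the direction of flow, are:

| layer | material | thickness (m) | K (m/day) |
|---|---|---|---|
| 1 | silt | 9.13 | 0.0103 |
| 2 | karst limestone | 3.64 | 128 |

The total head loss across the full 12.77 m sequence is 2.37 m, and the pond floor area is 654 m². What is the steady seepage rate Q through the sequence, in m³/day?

Flow is perpendicular to layering, so the layers act in series and the equivalent K is the thickness-weighted harmonic mean.
Total thickness L = 9.13 + 3.64 = 12.77 m.
Σ(b_i/K_i) = 9.13/0.0103 + 3.64/128 = 886.4 d.
K_eq = L / Σ(b_i/K_i) = 12.77 / 886.4 = 0.01441 m/day.
Q = K_eq · A · (Δh/L) = 0.01441 × 654 × (2.37/12.77) = 1.749 m³/day.

1.75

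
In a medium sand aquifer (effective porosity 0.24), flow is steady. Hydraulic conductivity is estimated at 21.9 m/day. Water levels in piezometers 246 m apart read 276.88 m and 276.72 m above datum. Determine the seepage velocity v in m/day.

0.0593

Hydraulic gradient i = (276.88 − 276.72) / 246 = 0.16 / 246 = 0.0006504.
Darcy flux q = K · i = 21.90 × 0.0006504 = 0.01424 m/day.
Seepage velocity v = q / n_e = 0.01424 / 0.24 = 0.05935 m/day.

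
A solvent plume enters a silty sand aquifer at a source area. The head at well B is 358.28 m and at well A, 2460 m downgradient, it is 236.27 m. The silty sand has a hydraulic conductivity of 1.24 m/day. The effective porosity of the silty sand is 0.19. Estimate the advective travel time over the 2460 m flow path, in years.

20.8

Hydraulic gradient i = (358.28 − 236.27) / 2460 = 122.01 / 2460 = 0.04960.
Darcy flux q = K · i = 1.240 × 0.04960 = 0.06150 m/day.
Seepage velocity v = q / n_e = 0.06150 / 0.19 = 0.3237 m/day.
Travel time t = L / v = 2460 / 0.3237 = 7600 days = 20.81 years.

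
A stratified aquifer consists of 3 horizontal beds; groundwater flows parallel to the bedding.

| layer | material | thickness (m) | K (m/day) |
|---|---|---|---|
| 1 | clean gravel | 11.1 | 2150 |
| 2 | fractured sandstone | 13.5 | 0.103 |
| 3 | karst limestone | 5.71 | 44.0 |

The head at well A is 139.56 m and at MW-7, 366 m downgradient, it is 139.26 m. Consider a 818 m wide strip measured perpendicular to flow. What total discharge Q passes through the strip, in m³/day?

Flow is parallel to layering, so each bed carries its own Darcy discharge and the transmissivities add.
Σ(K_i·b_i) = 2150×11.1 + 0.103×13.5 + 44.0×5.71 = 24118 m²/day.
Hydraulic gradient i = (139.56 − 139.26) / 366 = 0.3 / 366 = 0.0008197.
Q = Σ(K_i·b_i) · W · i = 24118 × 818 × 0.0008197 = 16171 m³/day.

16200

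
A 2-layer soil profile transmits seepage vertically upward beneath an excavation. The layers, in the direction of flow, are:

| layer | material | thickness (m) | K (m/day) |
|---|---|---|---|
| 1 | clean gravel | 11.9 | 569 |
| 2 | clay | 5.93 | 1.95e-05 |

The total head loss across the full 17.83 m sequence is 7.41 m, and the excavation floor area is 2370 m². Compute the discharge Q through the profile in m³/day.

Flow is perpendicular to layering, so the layers act in series and the equivalent K is the thickness-weighted harmonic mean.
Total thickness L = 11.9 + 5.93 = 17.83 m.
Σ(b_i/K_i) = 11.9/569 + 5.93/1.95e-05 = 3.041e+05 d.
K_eq = L / Σ(b_i/K_i) = 17.83 / 3.041e+05 = 5.863e-05 m/day.
Q = K_eq · A · (Δh/L) = 5.863e-05 × 2370 × (7.41/17.83) = 0.05775 m³/day.

0.0577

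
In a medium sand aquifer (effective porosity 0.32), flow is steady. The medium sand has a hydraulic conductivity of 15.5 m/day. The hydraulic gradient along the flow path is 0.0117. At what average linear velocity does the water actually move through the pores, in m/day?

0.567

Hydraulic gradient i = 0.0117.
Darcy flux q = K · i = 15.50 × 0.01170 = 0.1814 m/day.
Seepage velocity v = q / n_e = 0.1814 / 0.32 = 0.5667 m/day.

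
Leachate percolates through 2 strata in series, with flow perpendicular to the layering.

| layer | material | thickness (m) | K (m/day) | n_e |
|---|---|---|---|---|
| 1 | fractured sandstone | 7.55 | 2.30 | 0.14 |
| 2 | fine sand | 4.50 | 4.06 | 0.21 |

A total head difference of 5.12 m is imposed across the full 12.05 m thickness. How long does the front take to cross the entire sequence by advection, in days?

1.72

With flow normal to the layers, continuity requires the same specific discharge q through every layer.
Σ(b_i/K_i) = 7.55/2.30 + 4.50/4.06 = 4.391 d.
q = Δh / Σ(b_i/K_i) = 5.12 / 4.391 = 1.166 m/day.
In each layer the seepage velocity is v_i = q/n_i, so the layer transit time is t_i = b_i·n_i / q:
  layer 1 (fractured sandstone): t_1 = 7.55 × 0.14 / 1.166 = 0.9065 d
  layer 2 (fine sand): t_2 = 4.50 × 0.21 / 1.166 = 0.8104 d
Total t = Σ t_i = 1.717 days.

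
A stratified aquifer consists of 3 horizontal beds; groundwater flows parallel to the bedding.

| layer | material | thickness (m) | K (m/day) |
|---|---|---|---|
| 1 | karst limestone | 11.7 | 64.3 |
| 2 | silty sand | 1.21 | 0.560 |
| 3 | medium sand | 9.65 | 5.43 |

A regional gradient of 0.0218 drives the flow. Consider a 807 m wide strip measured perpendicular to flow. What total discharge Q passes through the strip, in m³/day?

Flow is parallel to layering, so each bed carries its own Darcy discharge and the transmissivities add.
Σ(K_i·b_i) = 64.3×11.7 + 0.560×1.21 + 5.43×9.65 = 805.4 m²/day.
Hydraulic gradient i = 0.0218.
Q = Σ(K_i·b_i) · W · i = 805.4 × 807 × 0.02180 = 14169 m³/day.

14200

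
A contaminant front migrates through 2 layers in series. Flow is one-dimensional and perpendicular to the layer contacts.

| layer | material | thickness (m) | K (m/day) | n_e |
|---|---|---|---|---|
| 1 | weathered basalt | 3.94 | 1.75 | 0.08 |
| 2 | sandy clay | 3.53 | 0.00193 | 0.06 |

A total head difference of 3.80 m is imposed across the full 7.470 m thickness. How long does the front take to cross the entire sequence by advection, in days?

254

With flow normal to the layers, continuity requires the same specific discharge q through every layer.
Σ(b_i/K_i) = 3.94/1.75 + 3.53/0.00193 = 1831 d.
q = Δh / Σ(b_i/K_i) = 3.80 / 1831 = 0.002075 m/day.
In each layer the seepage velocity is v_i = q/n_i, so the layer transit time is t_i = b_i·n_i / q:
  layer 1 (weathered basalt): t_1 = 3.94 × 0.08 / 0.002075 = 151.9 d
  layer 2 (sandy clay): t_2 = 3.53 × 0.06 / 0.002075 = 102.1 d
Total t = Σ t_i = 254.0 days.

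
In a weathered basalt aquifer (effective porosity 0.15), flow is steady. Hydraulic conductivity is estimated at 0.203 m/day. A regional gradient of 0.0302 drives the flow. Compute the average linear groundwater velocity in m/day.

0.0409

Hydraulic gradient i = 0.0302.
Darcy flux q = K · i = 0.2030 × 0.03020 = 0.006131 m/day.
Seepage velocity v = q / n_e = 0.006131 / 0.15 = 0.04087 m/day.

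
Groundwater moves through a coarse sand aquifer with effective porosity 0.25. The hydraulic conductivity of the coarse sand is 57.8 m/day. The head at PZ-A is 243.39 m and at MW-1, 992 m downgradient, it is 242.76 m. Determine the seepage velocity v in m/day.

Hydraulic gradient i = (243.39 − 242.76) / 992 = 0.63 / 992 = 0.0006351.
Darcy flux q = K · i = 57.80 × 0.0006351 = 0.03671 m/day.
Seepage velocity v = q / n_e = 0.03671 / 0.25 = 0.1468 m/day.

0.147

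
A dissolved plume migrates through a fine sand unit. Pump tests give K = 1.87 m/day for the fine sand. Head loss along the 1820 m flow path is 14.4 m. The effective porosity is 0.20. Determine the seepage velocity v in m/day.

Hydraulic gradient i = Δh / L = 14.4 / 1820 = 0.007912.
Darcy flux q = K · i = 1.870 × 0.007912 = 0.01480 m/day.
Seepage velocity v = q / n_e = 0.01480 / 0.20 = 0.07398 m/day.

0.0740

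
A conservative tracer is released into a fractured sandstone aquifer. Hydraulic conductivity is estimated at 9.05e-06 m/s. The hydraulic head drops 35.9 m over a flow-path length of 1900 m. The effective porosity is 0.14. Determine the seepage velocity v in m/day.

0.106

Convert K: 9.05e-06 m/s × 86400 = 0.7819 m/day.
Hydraulic gradient i = Δh / L = 35.9 / 1900 = 0.01889.
Darcy flux q = K · i = 0.7819 × 0.01889 = 0.01477 m/day.
Seepage velocity v = q / n_e = 0.01477 / 0.14 = 0.1055 m/day.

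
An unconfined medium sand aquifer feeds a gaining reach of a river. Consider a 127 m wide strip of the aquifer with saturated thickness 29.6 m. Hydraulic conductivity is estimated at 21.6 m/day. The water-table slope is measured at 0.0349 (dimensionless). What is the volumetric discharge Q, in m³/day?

2830

Cross-sectional area A = 127 × 29.6 = 3759 m².
Hydraulic gradient i = 0.0349.
Darcy's law: Q = K · A · i = 21.60 × 3759 × 0.03490 = 2834 m³/day.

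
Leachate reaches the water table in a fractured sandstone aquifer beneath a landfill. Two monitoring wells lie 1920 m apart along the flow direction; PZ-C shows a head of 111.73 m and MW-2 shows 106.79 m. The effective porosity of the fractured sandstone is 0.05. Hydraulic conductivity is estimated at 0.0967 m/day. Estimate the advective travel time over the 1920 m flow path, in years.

Hydraulic gradient i = (111.73 − 106.79) / 1920 = 4.94 / 1920 = 0.002573.
Darcy flux q = K · i = 0.09670 × 0.002573 = 0.0002488 m/day.
Seepage velocity v = q / n_e = 0.0002488 / 0.05 = 0.004976 m/day.
Travel time t = L / v = 1920 / 0.004976 = 3.859e+05 days = 1056 years.

1060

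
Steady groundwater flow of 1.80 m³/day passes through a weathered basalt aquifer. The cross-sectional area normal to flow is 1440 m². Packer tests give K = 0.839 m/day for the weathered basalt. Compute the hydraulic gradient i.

From Q = K·A·i, i = Q / (K·A) = 1.80 / (0.8390 × 1440) = 0.001490.

0.00149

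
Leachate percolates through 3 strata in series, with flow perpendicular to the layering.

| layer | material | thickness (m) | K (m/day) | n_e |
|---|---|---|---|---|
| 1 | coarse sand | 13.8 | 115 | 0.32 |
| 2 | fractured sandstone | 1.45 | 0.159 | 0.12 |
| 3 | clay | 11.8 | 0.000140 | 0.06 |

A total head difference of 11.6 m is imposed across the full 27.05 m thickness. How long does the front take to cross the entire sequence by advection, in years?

105

With flow normal to the layers, continuity requires the same specific discharge q through every layer.
Σ(b_i/K_i) = 13.8/115 + 1.45/0.159 + 11.8/0.000140 = 84295 d.
q = Δh / Σ(b_i/K_i) = 11.6 / 84295 = 0.0001376 m/day.
In each layer the seepage velocity is v_i = q/n_i, so the layer transit time is t_i = b_i·n_i / q:
  layer 1 (coarse sand): t_1 = 13.8 × 0.32 / 0.0001376 = 32090 d
  layer 2 (fractured sandstone): t_2 = 1.45 × 0.12 / 0.0001376 = 1264 d
  layer 3 (clay): t_3 = 11.8 × 0.06 / 0.0001376 = 5145 d
Total t = Σ t_i = 38500 days = 105.4 years.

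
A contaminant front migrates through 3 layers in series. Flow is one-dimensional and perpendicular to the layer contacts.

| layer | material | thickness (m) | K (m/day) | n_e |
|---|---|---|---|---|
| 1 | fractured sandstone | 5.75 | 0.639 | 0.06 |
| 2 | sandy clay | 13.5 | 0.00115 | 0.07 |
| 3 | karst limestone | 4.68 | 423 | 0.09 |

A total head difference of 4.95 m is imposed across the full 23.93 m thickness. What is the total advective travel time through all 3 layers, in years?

With flow normal to the layers, continuity requires the same specific discharge q through every layer.
Σ(b_i/K_i) = 5.75/0.639 + 13.5/0.00115 + 4.68/423 = 11748 d.
q = Δh / Σ(b_i/K_i) = 4.95 / 11748 = 0.0004213 m/day.
In each layer the seepage velocity is v_i = q/n_i, so the layer transit time is t_i = b_i·n_i / q:
  layer 1 (fractured sandstone): t_1 = 5.75 × 0.06 / 0.0004213 = 818.8 d
  layer 2 (sandy clay): t_2 = 13.5 × 0.07 / 0.0004213 = 2243 d
  layer 3 (karst limestone): t_3 = 4.68 × 0.09 / 0.0004213 = 999.7 d
Total t = Σ t_i = 4061 days = 11.12 years.

11.1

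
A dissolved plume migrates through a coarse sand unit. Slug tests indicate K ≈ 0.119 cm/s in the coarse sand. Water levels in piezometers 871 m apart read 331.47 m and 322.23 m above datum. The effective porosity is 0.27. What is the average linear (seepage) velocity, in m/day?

Convert K: 0.119 cm/s × 864 = 102.8 m/day.
Hydraulic gradient i = (331.47 − 322.23) / 871 = 9.24 / 871 = 0.01061.
Darcy flux q = K · i = 102.8 × 0.01061 = 1.091 m/day.
Seepage velocity v = q / n_e = 1.091 / 0.27 = 4.040 m/day.

4.04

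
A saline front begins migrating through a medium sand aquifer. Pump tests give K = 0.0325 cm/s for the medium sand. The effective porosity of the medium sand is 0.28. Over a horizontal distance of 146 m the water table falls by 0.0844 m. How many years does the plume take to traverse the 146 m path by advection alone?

6.89

Convert K: 0.0325 cm/s × 864 = 28.08 m/day.
Hydraulic gradient i = Δh / L = 0.0844 / 146 = 0.0005781.
Darcy flux q = K · i = 28.08 × 0.0005781 = 0.01623 m/day.
Seepage velocity v = q / n_e = 0.01623 / 0.28 = 0.05797 m/day.
Travel time t = L / v = 146 / 0.05797 = 2518 days = 6.895 years.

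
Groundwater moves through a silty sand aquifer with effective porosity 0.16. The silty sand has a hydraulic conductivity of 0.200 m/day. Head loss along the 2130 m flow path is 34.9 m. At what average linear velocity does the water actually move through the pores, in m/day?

0.0205

Hydraulic gradient i = Δh / L = 34.9 / 2130 = 0.01638.
Darcy flux q = K · i = 0.2000 × 0.01638 = 0.003277 m/day.
Seepage velocity v = q / n_e = 0.003277 / 0.16 = 0.02048 m/day.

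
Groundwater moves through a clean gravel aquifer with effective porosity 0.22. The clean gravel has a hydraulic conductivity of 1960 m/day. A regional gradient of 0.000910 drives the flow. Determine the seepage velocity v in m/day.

8.11

Hydraulic gradient i = 0.000910.
Darcy flux q = K · i = 1960 × 0.0009100 = 1.784 m/day.
Seepage velocity v = q / n_e = 1.784 / 0.22 = 8.107 m/day.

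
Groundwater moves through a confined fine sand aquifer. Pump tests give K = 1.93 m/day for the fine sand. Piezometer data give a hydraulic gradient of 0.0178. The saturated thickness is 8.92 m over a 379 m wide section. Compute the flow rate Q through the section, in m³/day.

Cross-sectional area A = 379 × 8.92 = 3381 m².
Hydraulic gradient i = 0.0178.
Darcy's law: Q = K · A · i = 1.930 × 3381 × 0.01780 = 116.1 m³/day.

116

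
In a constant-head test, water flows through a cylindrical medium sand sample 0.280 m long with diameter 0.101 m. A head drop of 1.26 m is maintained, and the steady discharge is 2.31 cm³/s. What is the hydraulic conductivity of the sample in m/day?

Cross-sectional area A = π·(d/2)² = π × (0.101/2)² = 0.008012 m².
Convert discharge: 2.31 cm³/s = 2.310e-06 m³/s.
Darcy's law rearranged: K = Q·L / (A·Δh) = 2.310e-06 × 0.280 / (0.008012 × 1.26) = 6.407e-05 m/s = 5.536 m/day.

5.54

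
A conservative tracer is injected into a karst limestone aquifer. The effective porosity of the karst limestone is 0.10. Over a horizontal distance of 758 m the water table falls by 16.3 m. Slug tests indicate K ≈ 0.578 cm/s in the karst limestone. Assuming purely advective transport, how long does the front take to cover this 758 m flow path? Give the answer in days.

7.06

Convert K: 0.578 cm/s × 864 = 499.4 m/day.
Hydraulic gradient i = Δh / L = 16.3 / 758 = 0.02150.
Darcy flux q = K · i = 499.4 × 0.02150 = 10.74 m/day.
Seepage velocity v = q / n_e = 10.74 / 0.10 = 107.4 m/day.
Travel time t = L / v = 758 / 107.4 = 7.058 days.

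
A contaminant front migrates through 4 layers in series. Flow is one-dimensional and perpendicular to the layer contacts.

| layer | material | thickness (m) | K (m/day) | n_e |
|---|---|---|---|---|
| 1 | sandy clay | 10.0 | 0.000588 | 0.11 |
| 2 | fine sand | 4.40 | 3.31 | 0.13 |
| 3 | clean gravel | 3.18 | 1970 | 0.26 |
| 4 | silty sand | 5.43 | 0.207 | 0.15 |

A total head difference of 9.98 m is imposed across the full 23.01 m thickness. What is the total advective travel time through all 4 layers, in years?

15.5

With flow normal to the layers, continuity requires the same specific discharge q through every layer.
Σ(b_i/K_i) = 10.0/0.000588 + 4.40/3.31 + 3.18/1970 + 5.43/0.207 = 17034 d.
q = Δh / Σ(b_i/K_i) = 9.98 / 17034 = 0.0005859 m/day.
In each layer the seepage velocity is v_i = q/n_i, so the layer transit time is t_i = b_i·n_i / q:
  layer 1 (sandy clay): t_1 = 10.0 × 0.11 / 0.0005859 = 1878 d
  layer 2 (fine sand): t_2 = 4.40 × 0.13 / 0.0005859 = 976.3 d
  layer 3 (clean gravel): t_3 = 3.18 × 0.26 / 0.0005859 = 1411 d
  layer 4 (silty sand): t_4 = 5.43 × 0.15 / 0.0005859 = 1390 d
Total t = Σ t_i = 5655 days = 15.48 years.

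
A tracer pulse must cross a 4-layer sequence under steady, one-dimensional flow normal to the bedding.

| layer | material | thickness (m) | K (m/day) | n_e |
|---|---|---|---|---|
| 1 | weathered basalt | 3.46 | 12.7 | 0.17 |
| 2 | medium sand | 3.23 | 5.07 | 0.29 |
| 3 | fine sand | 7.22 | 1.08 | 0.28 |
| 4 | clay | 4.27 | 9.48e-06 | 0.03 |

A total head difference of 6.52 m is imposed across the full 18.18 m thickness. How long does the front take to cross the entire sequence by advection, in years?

With flow normal to the layers, continuity requires the same specific discharge q through every layer.
Σ(b_i/K_i) = 3.46/12.7 + 3.23/5.07 + 7.22/1.08 + 4.27/9.48e-06 = 4.504e+05 d.
q = Δh / Σ(b_i/K_i) = 6.52 / 4.504e+05 = 1.448e-05 m/day.
In each layer the seepage velocity is v_i = q/n_i, so the layer transit time is t_i = b_i·n_i / q:
  layer 1 (weathered basalt): t_1 = 3.46 × 0.17 / 1.448e-05 = 40635 d
  layer 2 (medium sand): t_2 = 3.23 × 0.29 / 1.448e-05 = 64711 d
  layer 3 (fine sand): t_3 = 7.22 × 0.28 / 1.448e-05 = 1.397e+05 d
  layer 4 (clay): t_4 = 4.27 × 0.03 / 1.448e-05 = 8850 d
Total t = Σ t_i = 2.539e+05 days = 695.0 years.

695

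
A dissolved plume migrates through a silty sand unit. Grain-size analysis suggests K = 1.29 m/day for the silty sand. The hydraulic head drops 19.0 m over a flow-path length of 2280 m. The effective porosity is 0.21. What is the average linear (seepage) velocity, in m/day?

Hydraulic gradient i = Δh / L = 19.0 / 2280 = 0.008333.
Darcy flux q = K · i = 1.290 × 0.008333 = 0.01075 m/day.
Seepage velocity v = q / n_e = 0.01075 / 0.21 = 0.05119 m/day.

0.0512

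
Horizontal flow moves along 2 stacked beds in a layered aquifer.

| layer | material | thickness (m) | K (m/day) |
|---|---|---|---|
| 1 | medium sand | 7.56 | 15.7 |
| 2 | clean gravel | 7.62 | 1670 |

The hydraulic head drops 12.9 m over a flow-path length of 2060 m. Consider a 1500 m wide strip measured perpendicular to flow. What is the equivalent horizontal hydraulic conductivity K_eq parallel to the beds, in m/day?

Flow is parallel to layering, so each bed carries its own Darcy discharge and the transmissivities add.
Σ(K_i·b_i) = 15.7×7.56 + 1670×7.62 = 12844 m²/day.
Total thickness b = 15.18 m, so K_eq = Σ(K_i·b_i)/b = 846.1 m/day.

846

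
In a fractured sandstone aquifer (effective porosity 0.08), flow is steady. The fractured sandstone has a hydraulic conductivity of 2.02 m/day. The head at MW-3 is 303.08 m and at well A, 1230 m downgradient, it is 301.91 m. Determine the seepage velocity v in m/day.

0.0240

Hydraulic gradient i = (303.08 − 301.91) / 1230 = 1.17 / 1230 = 0.0009512.
Darcy flux q = K · i = 2.020 × 0.0009512 = 0.001921 m/day.
Seepage velocity v = q / n_e = 0.001921 / 0.08 = 0.02402 m/day.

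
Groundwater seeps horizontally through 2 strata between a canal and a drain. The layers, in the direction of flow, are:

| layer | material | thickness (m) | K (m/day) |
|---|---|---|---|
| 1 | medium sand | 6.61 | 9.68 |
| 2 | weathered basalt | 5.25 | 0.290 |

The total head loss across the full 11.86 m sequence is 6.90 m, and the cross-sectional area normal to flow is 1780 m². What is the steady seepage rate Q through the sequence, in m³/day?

Flow is perpendicular to layering, so the layers act in series and the equivalent K is the thickness-weighted harmonic mean.
Total thickness L = 6.61 + 5.25 = 11.86 m.
Σ(b_i/K_i) = 6.61/9.68 + 5.25/0.290 = 18.79 d.
K_eq = L / Σ(b_i/K_i) = 11.86 / 18.79 = 0.6313 m/day.
Q = K_eq · A · (Δh/L) = 0.6313 × 1780 × (6.90/11.86) = 653.8 m³/day.

654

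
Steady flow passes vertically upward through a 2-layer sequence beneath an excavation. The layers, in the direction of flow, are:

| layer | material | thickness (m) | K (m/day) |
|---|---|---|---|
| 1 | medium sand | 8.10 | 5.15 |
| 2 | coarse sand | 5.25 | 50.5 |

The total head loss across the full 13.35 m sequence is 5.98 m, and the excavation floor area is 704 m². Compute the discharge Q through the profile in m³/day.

2510

Flow is perpendicular to layering, so the layers act in series and the equivalent K is the thickness-weighted harmonic mean.
Total thickness L = 8.10 + 5.25 = 13.35 m.
Σ(b_i/K_i) = 8.10/5.15 + 5.25/50.5 = 1.677 d.
K_eq = L / Σ(b_i/K_i) = 13.35 / 1.677 = 7.962 m/day.
Q = K_eq · A · (Δh/L) = 7.962 × 704 × (5.98/13.35) = 2511 m³/day.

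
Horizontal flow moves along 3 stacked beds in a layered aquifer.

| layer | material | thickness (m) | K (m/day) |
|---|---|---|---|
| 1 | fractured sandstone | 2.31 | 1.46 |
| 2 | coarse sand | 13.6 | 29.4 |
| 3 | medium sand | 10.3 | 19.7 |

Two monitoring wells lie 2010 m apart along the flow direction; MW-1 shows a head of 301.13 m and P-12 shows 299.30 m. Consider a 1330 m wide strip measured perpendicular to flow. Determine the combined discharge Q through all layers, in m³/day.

734

Flow is parallel to layering, so each bed carries its own Darcy discharge and the transmissivities add.
Σ(K_i·b_i) = 1.46×2.31 + 29.4×13.6 + 19.7×10.3 = 606.1 m²/day.
Hydraulic gradient i = (301.13 − 299.30) / 2010 = 1.83 / 2010 = 0.0009104.
Q = Σ(K_i·b_i) · W · i = 606.1 × 1330 × 0.0009104 = 734.0 m³/day.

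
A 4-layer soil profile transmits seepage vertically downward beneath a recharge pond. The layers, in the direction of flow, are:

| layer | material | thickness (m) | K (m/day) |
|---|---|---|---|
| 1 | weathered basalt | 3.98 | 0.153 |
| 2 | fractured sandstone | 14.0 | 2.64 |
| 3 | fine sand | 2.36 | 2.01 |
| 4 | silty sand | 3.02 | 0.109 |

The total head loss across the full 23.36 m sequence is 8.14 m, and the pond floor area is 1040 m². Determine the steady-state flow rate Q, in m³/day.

141

Flow is perpendicular to layering, so the layers act in series and the equivalent K is the thickness-weighted harmonic mean.
Total thickness L = 3.98 + 14.0 + 2.36 + 3.02 = 23.36 m.
Σ(b_i/K_i) = 3.98/0.153 + 14.0/2.64 + 2.36/2.01 + 3.02/0.109 = 60.20 d.
K_eq = L / Σ(b_i/K_i) = 23.36 / 60.20 = 0.3881 m/day.
Q = K_eq · A · (Δh/L) = 0.3881 × 1040 × (8.14/23.36) = 140.6 m³/day.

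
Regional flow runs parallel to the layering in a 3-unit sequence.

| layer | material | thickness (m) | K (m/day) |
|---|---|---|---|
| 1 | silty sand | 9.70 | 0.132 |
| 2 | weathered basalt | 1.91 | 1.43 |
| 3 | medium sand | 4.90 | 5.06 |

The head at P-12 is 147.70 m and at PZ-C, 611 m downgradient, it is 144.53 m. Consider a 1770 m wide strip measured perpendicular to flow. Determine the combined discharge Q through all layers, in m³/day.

Flow is parallel to layering, so each bed carries its own Darcy discharge and the transmissivities add.
Σ(K_i·b_i) = 0.132×9.70 + 1.43×1.91 + 5.06×4.90 = 28.81 m²/day.
Hydraulic gradient i = (147.70 − 144.53) / 611 = 3.17 / 611 = 0.005188.
Q = Σ(K_i·b_i) · W · i = 28.81 × 1770 × 0.005188 = 264.5 m³/day.

265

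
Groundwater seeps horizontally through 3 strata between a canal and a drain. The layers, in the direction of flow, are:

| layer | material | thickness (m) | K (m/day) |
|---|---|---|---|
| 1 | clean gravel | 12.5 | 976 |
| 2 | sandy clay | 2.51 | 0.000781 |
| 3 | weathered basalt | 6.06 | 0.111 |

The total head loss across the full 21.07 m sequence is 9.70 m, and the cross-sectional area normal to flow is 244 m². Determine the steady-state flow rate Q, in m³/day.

Flow is perpendicular to layering, so the layers act in series and the equivalent K is the thickness-weighted harmonic mean.
Total thickness L = 12.5 + 2.51 + 6.06 = 21.07 m.
Σ(b_i/K_i) = 12.5/976 + 2.51/0.000781 + 6.06/0.111 = 3268 d.
K_eq = L / Σ(b_i/K_i) = 21.07 / 3268 = 0.006447 m/day.
Q = K_eq · A · (Δh/L) = 0.006447 × 244 × (9.70/21.07) = 0.7241 m³/day.

0.724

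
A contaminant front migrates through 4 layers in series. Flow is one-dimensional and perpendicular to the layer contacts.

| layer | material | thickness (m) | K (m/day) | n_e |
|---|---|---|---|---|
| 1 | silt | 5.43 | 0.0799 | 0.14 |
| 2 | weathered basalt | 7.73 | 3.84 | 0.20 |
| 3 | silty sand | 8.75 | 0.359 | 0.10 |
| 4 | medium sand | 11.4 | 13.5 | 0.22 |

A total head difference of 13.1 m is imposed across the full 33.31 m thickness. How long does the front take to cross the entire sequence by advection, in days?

With flow normal to the layers, continuity requires the same specific discharge q through every layer.
Σ(b_i/K_i) = 5.43/0.0799 + 7.73/3.84 + 8.75/0.359 + 11.4/13.5 = 95.19 d.
q = Δh / Σ(b_i/K_i) = 13.1 / 95.19 = 0.1376 m/day.
In each layer the seepage velocity is v_i = q/n_i, so the layer transit time is t_i = b_i·n_i / q:
  layer 1 (silt): t_1 = 5.43 × 0.14 / 0.1376 = 5.524 d
  layer 2 (weathered basalt): t_2 = 7.73 × 0.20 / 0.1376 = 11.23 d
  layer 3 (silty sand): t_3 = 8.75 × 0.10 / 0.1376 = 6.358 d
  layer 4 (medium sand): t_4 = 11.4 × 0.22 / 0.1376 = 18.22 d
Total t = Σ t_i = 41.34 days.

41.3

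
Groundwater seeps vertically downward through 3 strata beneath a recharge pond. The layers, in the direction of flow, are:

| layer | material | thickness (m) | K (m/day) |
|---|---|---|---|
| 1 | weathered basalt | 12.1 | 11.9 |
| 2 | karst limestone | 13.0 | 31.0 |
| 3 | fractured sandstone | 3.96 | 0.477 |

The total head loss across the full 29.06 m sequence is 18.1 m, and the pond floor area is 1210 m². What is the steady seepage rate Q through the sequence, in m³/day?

Flow is perpendicular to layering, so the layers act in series and the equivalent K is the thickness-weighted harmonic mean.
Total thickness L = 12.1 + 13.0 + 3.96 = 29.06 m.
Σ(b_i/K_i) = 12.1/11.9 + 13.0/31.0 + 3.96/0.477 = 9.738 d.
K_eq = L / Σ(b_i/K_i) = 29.06 / 9.738 = 2.984 m/day.
Q = K_eq · A · (Δh/L) = 2.984 × 1210 × (18.1/29.06) = 2249 m³/day.

2250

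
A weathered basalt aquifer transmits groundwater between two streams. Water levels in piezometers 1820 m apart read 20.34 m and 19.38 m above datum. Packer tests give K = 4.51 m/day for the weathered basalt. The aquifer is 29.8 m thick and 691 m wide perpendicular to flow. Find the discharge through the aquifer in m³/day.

49.0

Cross-sectional area A = 691 × 29.8 = 20592 m².
Hydraulic gradient i = (20.34 − 19.38) / 1820 = 0.96 / 1820 = 0.0005275.
Darcy's law: Q = K · A · i = 4.510 × 20592 × 0.0005275 = 48.99 m³/day.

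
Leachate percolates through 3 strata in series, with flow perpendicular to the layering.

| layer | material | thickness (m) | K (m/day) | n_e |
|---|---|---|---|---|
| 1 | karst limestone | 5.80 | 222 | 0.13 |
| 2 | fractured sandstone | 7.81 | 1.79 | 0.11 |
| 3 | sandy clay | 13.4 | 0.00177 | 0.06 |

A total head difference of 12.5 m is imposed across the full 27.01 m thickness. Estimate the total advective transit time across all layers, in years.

With flow normal to the layers, continuity requires the same specific discharge q through every layer.
Σ(b_i/K_i) = 5.80/222 + 7.81/1.79 + 13.4/0.00177 = 7575 d.
q = Δh / Σ(b_i/K_i) = 12.5 / 7575 = 0.001650 m/day.
In each layer the seepage velocity is v_i = q/n_i, so the layer transit time is t_i = b_i·n_i / q:
  layer 1 (karst limestone): t_1 = 5.80 × 0.13 / 0.001650 = 456.9 d
  layer 2 (fractured sandstone): t_2 = 7.81 × 0.11 / 0.001650 = 520.6 d
  layer 3 (sandy clay): t_3 = 13.4 × 0.06 / 0.001650 = 487.2 d
Total t = Σ t_i = 1465 days = 4.010 years.

4.01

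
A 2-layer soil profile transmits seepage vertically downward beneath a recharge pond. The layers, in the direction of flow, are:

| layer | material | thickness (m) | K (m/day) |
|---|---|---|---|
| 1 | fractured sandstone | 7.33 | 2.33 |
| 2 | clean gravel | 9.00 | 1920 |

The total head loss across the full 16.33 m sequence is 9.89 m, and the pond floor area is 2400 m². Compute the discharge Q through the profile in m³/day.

Flow is perpendicular to layering, so the layers act in series and the equivalent K is the thickness-weighted harmonic mean.
Total thickness L = 7.33 + 9.00 = 16.33 m.
Σ(b_i/K_i) = 7.33/2.33 + 9.00/1920 = 3.151 d.
K_eq = L / Σ(b_i/K_i) = 16.33 / 3.151 = 5.183 m/day.
Q = K_eq · A · (Δh/L) = 5.183 × 2400 × (9.89/16.33) = 7534 m³/day.

7530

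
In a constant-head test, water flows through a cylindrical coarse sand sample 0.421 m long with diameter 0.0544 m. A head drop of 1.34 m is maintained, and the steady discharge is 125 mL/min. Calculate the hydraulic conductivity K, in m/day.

24.3

Cross-sectional area A = π·(d/2)² = π × (0.0544/2)² = 0.002324 m².
Convert discharge: 125 mL/min = 2.083e-06 m³/s.
Darcy's law rearranged: K = Q·L / (A·Δh) = 2.083e-06 × 0.421 / (0.002324 × 1.34) = 0.0002816 m/s = 24.33 m/day.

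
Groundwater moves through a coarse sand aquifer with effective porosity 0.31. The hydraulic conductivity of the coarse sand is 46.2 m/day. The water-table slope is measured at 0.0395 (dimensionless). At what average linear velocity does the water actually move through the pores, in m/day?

5.89

Hydraulic gradient i = 0.0395.
Darcy flux q = K · i = 46.20 × 0.03950 = 1.825 m/day.
Seepage velocity v = q / n_e = 1.825 / 0.31 = 5.887 m/day.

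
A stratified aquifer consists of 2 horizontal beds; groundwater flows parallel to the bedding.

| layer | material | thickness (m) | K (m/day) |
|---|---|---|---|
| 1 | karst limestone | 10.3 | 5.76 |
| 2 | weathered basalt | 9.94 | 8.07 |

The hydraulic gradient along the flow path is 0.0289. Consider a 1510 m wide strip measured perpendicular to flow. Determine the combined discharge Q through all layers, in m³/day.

6090

Flow is parallel to layering, so each bed carries its own Darcy discharge and the transmissivities add.
Σ(K_i·b_i) = 5.76×10.3 + 8.07×9.94 = 139.5 m²/day.
Hydraulic gradient i = 0.0289.
Q = Σ(K_i·b_i) · W · i = 139.5 × 1510 × 0.02890 = 6090 m³/day.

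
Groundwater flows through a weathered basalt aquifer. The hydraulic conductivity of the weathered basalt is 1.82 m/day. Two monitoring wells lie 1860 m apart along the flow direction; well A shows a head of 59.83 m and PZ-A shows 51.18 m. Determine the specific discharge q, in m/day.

0.00846

Hydraulic gradient i = (59.83 − 51.18) / 1860 = 8.65 / 1860 = 0.004651.
Specific discharge q = K · i = 1.820 × 0.004651 = 0.008464 m/day.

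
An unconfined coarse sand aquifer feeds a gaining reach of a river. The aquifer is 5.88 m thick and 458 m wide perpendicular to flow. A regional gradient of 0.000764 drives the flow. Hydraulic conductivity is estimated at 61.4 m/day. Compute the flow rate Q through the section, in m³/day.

126

Cross-sectional area A = 458 × 5.88 = 2693 m².
Hydraulic gradient i = 0.000764.
Darcy's law: Q = K · A · i = 61.40 × 2693 × 0.0007640 = 126.3 m³/day.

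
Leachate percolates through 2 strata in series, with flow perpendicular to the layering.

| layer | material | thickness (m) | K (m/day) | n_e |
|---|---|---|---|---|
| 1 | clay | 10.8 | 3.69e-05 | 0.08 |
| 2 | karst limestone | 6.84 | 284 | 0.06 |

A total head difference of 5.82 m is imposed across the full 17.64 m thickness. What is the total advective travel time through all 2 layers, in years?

175

With flow normal to the layers, continuity requires the same specific discharge q through every layer.
Σ(b_i/K_i) = 10.8/3.69e-05 + 6.84/284 = 2.927e+05 d.
q = Δh / Σ(b_i/K_i) = 5.82 / 2.927e+05 = 1.988e-05 m/day.
In each layer the seepage velocity is v_i = q/n_i, so the layer transit time is t_i = b_i·n_i / q:
  layer 1 (clay): t_1 = 10.8 × 0.08 / 1.988e-05 = 43450 d
  layer 2 (karst limestone): t_2 = 6.84 × 0.06 / 1.988e-05 = 20639 d
Total t = Σ t_i = 64089 days = 175.5 years.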